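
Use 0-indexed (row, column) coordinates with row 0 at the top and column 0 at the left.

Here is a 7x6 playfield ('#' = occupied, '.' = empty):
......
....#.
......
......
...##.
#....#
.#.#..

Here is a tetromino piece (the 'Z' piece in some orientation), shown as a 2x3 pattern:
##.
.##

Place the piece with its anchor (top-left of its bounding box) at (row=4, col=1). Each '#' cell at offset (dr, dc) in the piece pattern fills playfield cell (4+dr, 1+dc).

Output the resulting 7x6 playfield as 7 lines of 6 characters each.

Fill (4+0,1+0) = (4,1)
Fill (4+0,1+1) = (4,2)
Fill (4+1,1+1) = (5,2)
Fill (4+1,1+2) = (5,3)

Answer: ......
....#.
......
......
.####.
#.##.#
.#.#..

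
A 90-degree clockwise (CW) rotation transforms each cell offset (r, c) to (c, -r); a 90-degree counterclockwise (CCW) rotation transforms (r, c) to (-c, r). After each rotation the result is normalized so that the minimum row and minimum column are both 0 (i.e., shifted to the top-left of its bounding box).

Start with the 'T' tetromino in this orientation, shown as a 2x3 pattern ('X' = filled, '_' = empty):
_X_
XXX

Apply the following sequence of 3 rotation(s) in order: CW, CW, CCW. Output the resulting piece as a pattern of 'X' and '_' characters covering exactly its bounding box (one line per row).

Start:
_X_
XXX
After rotation 1 (CW):
X_
XX
X_
After rotation 2 (CW):
XXX
_X_
After rotation 3 (CCW):
X_
XX
X_

Answer: X_
XX
X_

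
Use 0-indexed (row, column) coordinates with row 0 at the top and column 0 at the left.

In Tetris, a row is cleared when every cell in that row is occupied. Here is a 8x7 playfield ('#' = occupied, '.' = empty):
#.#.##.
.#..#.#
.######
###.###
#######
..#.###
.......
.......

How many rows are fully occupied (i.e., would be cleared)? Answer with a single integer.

Check each row:
  row 0: 3 empty cells -> not full
  row 1: 4 empty cells -> not full
  row 2: 1 empty cell -> not full
  row 3: 1 empty cell -> not full
  row 4: 0 empty cells -> FULL (clear)
  row 5: 3 empty cells -> not full
  row 6: 7 empty cells -> not full
  row 7: 7 empty cells -> not full
Total rows cleared: 1

Answer: 1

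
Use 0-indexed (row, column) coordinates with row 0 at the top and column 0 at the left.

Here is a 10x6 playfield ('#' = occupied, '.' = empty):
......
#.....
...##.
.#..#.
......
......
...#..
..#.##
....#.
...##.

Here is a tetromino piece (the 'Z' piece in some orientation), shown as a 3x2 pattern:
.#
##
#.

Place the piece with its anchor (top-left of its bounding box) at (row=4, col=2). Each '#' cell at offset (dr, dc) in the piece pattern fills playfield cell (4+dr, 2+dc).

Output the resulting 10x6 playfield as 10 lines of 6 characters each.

Fill (4+0,2+1) = (4,3)
Fill (4+1,2+0) = (5,2)
Fill (4+1,2+1) = (5,3)
Fill (4+2,2+0) = (6,2)

Answer: ......
#.....
...##.
.#..#.
...#..
..##..
..##..
..#.##
....#.
...##.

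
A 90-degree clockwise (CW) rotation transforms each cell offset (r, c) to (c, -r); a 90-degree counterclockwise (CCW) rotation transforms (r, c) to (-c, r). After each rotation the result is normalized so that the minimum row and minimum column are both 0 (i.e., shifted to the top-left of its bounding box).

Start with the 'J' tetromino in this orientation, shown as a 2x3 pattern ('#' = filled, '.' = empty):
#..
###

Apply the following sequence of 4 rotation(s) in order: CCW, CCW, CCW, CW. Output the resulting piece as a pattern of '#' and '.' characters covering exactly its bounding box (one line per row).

Start:
#..
###
After rotation 1 (CCW):
.#
.#
##
After rotation 2 (CCW):
###
..#
After rotation 3 (CCW):
##
#.
#.
After rotation 4 (CW):
###
..#

Answer: ###
..#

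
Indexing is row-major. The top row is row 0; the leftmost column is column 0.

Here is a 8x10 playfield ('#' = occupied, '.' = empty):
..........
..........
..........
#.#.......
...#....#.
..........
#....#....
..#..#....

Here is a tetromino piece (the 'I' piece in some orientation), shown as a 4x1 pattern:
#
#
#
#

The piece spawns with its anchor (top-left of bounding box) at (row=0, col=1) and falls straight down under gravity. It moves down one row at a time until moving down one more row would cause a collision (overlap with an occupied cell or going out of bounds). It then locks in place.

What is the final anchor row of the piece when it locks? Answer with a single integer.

Spawn at (row=0, col=1). Try each row:
  row 0: fits
  row 1: fits
  row 2: fits
  row 3: fits
  row 4: fits
  row 5: blocked -> lock at row 4

Answer: 4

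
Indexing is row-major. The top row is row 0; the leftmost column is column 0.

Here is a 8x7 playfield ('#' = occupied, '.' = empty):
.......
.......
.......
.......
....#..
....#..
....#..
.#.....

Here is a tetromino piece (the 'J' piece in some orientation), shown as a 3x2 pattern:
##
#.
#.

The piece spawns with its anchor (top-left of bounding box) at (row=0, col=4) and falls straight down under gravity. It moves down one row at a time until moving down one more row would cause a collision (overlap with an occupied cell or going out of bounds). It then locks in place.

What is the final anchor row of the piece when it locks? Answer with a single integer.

Answer: 1

Derivation:
Spawn at (row=0, col=4). Try each row:
  row 0: fits
  row 1: fits
  row 2: blocked -> lock at row 1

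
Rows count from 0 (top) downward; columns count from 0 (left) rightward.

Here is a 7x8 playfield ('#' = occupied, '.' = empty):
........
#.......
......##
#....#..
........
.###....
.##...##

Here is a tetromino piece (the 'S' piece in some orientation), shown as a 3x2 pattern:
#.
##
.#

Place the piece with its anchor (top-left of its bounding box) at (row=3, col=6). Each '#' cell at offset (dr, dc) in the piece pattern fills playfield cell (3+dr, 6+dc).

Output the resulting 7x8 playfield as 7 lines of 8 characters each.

Answer: ........
#.......
......##
#....##.
......##
.###...#
.##...##

Derivation:
Fill (3+0,6+0) = (3,6)
Fill (3+1,6+0) = (4,6)
Fill (3+1,6+1) = (4,7)
Fill (3+2,6+1) = (5,7)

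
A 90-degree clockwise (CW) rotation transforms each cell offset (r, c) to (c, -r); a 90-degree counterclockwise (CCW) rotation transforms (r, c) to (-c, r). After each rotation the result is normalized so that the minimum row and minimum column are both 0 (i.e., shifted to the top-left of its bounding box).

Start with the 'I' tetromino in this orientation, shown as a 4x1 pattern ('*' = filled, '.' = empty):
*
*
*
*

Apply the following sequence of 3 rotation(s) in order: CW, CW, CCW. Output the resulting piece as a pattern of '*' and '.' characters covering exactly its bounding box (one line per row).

Start:
*
*
*
*
After rotation 1 (CW):
****
After rotation 2 (CW):
*
*
*
*
After rotation 3 (CCW):
****

Answer: ****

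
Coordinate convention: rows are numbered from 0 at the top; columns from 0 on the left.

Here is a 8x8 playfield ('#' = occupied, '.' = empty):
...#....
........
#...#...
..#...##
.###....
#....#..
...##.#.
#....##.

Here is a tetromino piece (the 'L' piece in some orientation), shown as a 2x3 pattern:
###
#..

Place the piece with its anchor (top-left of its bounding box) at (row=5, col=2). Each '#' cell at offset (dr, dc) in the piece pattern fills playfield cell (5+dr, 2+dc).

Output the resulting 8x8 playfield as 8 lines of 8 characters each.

Answer: ...#....
........
#...#...
..#...##
.###....
#.####..
..###.#.
#....##.

Derivation:
Fill (5+0,2+0) = (5,2)
Fill (5+0,2+1) = (5,3)
Fill (5+0,2+2) = (5,4)
Fill (5+1,2+0) = (6,2)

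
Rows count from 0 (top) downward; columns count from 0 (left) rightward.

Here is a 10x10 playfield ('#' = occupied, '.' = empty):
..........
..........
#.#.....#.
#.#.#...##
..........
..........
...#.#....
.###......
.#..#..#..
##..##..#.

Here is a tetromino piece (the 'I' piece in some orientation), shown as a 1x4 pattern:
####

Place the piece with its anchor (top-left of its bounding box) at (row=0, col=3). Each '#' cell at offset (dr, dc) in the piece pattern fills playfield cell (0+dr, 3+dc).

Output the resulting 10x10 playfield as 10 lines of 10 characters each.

Answer: ...####...
..........
#.#.....#.
#.#.#...##
..........
..........
...#.#....
.###......
.#..#..#..
##..##..#.

Derivation:
Fill (0+0,3+0) = (0,3)
Fill (0+0,3+1) = (0,4)
Fill (0+0,3+2) = (0,5)
Fill (0+0,3+3) = (0,6)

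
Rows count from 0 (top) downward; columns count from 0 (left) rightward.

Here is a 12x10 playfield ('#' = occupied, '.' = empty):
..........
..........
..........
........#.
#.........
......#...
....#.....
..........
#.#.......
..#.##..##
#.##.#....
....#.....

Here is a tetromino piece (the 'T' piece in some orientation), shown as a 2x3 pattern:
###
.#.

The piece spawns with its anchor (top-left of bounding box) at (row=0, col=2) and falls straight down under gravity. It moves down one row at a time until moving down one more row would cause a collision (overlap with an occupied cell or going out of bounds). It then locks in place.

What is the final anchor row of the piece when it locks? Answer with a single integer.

Answer: 5

Derivation:
Spawn at (row=0, col=2). Try each row:
  row 0: fits
  row 1: fits
  row 2: fits
  row 3: fits
  row 4: fits
  row 5: fits
  row 6: blocked -> lock at row 5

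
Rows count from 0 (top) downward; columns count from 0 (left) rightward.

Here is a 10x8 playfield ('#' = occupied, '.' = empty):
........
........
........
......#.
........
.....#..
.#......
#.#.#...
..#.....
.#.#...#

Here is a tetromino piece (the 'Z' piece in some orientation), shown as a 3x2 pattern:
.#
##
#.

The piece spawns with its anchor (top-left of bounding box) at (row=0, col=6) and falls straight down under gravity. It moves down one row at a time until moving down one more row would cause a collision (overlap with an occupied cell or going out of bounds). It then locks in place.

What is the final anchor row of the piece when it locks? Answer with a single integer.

Spawn at (row=0, col=6). Try each row:
  row 0: fits
  row 1: blocked -> lock at row 0

Answer: 0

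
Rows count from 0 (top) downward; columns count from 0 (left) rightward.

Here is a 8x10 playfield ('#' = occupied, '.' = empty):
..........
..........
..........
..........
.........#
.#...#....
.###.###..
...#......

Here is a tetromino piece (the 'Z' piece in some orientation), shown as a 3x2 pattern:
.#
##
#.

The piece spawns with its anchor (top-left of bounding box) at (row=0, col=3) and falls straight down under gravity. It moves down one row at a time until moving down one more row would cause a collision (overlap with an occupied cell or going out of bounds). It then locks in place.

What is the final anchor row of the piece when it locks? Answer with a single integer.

Answer: 3

Derivation:
Spawn at (row=0, col=3). Try each row:
  row 0: fits
  row 1: fits
  row 2: fits
  row 3: fits
  row 4: blocked -> lock at row 3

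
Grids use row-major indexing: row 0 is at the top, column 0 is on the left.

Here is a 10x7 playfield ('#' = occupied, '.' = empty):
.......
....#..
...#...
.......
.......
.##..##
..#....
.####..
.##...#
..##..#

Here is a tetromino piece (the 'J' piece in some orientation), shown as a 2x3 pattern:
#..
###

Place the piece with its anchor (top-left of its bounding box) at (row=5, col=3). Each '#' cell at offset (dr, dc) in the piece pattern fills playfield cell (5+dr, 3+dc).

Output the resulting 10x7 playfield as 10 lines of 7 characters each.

Fill (5+0,3+0) = (5,3)
Fill (5+1,3+0) = (6,3)
Fill (5+1,3+1) = (6,4)
Fill (5+1,3+2) = (6,5)

Answer: .......
....#..
...#...
.......
.......
.###.##
..####.
.####..
.##...#
..##..#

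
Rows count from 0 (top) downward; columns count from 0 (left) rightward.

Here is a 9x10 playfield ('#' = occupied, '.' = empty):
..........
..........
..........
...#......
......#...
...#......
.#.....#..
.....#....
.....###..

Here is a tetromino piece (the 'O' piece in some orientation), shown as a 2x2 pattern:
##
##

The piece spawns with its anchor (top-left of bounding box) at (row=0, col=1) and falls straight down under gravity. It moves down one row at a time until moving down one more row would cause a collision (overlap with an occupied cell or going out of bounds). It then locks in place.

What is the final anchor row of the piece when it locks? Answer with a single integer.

Answer: 4

Derivation:
Spawn at (row=0, col=1). Try each row:
  row 0: fits
  row 1: fits
  row 2: fits
  row 3: fits
  row 4: fits
  row 5: blocked -> lock at row 4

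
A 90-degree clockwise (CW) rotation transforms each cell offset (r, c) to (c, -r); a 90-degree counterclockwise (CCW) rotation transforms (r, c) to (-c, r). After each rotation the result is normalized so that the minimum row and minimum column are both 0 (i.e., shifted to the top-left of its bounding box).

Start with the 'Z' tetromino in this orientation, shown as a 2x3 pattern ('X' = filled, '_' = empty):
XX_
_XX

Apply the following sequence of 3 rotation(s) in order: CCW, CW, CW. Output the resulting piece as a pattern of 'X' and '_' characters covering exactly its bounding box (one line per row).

Answer: _X
XX
X_

Derivation:
Start:
XX_
_XX
After rotation 1 (CCW):
_X
XX
X_
After rotation 2 (CW):
XX_
_XX
After rotation 3 (CW):
_X
XX
X_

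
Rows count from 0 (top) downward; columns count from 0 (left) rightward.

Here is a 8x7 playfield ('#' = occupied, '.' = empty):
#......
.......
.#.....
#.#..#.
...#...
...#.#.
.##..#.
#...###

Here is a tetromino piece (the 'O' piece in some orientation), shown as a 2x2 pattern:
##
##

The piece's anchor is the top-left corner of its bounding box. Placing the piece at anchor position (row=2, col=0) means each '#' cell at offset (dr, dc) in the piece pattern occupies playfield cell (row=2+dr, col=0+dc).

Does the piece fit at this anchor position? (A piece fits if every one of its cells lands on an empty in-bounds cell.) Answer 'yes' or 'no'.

Check each piece cell at anchor (2, 0):
  offset (0,0) -> (2,0): empty -> OK
  offset (0,1) -> (2,1): occupied ('#') -> FAIL
  offset (1,0) -> (3,0): occupied ('#') -> FAIL
  offset (1,1) -> (3,1): empty -> OK
All cells valid: no

Answer: no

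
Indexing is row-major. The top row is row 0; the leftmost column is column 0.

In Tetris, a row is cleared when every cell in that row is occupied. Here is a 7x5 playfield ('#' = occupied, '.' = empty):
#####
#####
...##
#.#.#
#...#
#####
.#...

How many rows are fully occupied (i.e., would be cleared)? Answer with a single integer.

Check each row:
  row 0: 0 empty cells -> FULL (clear)
  row 1: 0 empty cells -> FULL (clear)
  row 2: 3 empty cells -> not full
  row 3: 2 empty cells -> not full
  row 4: 3 empty cells -> not full
  row 5: 0 empty cells -> FULL (clear)
  row 6: 4 empty cells -> not full
Total rows cleared: 3

Answer: 3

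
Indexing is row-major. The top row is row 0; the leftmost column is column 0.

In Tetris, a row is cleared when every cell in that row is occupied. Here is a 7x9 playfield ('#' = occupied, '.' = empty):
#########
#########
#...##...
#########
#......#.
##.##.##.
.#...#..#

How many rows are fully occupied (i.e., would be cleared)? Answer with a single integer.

Answer: 3

Derivation:
Check each row:
  row 0: 0 empty cells -> FULL (clear)
  row 1: 0 empty cells -> FULL (clear)
  row 2: 6 empty cells -> not full
  row 3: 0 empty cells -> FULL (clear)
  row 4: 7 empty cells -> not full
  row 5: 3 empty cells -> not full
  row 6: 6 empty cells -> not full
Total rows cleared: 3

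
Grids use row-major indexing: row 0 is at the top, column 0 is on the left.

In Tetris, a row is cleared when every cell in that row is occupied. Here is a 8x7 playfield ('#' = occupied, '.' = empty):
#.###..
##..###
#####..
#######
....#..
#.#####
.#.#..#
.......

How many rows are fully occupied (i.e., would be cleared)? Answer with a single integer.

Answer: 1

Derivation:
Check each row:
  row 0: 3 empty cells -> not full
  row 1: 2 empty cells -> not full
  row 2: 2 empty cells -> not full
  row 3: 0 empty cells -> FULL (clear)
  row 4: 6 empty cells -> not full
  row 5: 1 empty cell -> not full
  row 6: 4 empty cells -> not full
  row 7: 7 empty cells -> not full
Total rows cleared: 1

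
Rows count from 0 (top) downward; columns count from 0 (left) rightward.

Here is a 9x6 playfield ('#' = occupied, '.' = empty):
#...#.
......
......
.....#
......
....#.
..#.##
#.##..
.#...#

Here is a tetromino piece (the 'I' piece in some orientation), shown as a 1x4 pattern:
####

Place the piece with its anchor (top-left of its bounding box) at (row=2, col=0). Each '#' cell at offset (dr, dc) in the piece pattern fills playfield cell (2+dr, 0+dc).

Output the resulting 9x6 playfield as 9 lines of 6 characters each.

Answer: #...#.
......
####..
.....#
......
....#.
..#.##
#.##..
.#...#

Derivation:
Fill (2+0,0+0) = (2,0)
Fill (2+0,0+1) = (2,1)
Fill (2+0,0+2) = (2,2)
Fill (2+0,0+3) = (2,3)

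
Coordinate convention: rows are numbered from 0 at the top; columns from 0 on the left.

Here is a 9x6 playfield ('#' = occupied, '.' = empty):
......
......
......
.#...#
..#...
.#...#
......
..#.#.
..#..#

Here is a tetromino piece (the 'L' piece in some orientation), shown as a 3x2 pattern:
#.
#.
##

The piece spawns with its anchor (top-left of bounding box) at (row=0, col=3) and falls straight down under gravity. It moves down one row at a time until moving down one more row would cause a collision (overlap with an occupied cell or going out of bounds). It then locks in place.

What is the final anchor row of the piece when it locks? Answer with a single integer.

Answer: 4

Derivation:
Spawn at (row=0, col=3). Try each row:
  row 0: fits
  row 1: fits
  row 2: fits
  row 3: fits
  row 4: fits
  row 5: blocked -> lock at row 4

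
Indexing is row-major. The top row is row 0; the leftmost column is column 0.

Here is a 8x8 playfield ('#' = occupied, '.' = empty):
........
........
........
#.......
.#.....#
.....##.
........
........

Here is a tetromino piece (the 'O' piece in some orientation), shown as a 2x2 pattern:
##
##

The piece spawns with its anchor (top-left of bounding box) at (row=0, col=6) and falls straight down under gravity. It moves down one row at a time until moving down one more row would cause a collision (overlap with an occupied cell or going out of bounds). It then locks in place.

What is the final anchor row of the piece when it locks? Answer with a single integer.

Spawn at (row=0, col=6). Try each row:
  row 0: fits
  row 1: fits
  row 2: fits
  row 3: blocked -> lock at row 2

Answer: 2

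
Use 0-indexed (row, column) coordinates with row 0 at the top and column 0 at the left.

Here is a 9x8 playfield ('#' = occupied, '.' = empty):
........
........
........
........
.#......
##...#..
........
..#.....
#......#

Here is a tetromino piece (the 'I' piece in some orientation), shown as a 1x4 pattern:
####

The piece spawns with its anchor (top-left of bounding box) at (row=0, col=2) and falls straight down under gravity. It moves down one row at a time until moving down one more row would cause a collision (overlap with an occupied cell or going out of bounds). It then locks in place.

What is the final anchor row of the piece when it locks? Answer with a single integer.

Answer: 4

Derivation:
Spawn at (row=0, col=2). Try each row:
  row 0: fits
  row 1: fits
  row 2: fits
  row 3: fits
  row 4: fits
  row 5: blocked -> lock at row 4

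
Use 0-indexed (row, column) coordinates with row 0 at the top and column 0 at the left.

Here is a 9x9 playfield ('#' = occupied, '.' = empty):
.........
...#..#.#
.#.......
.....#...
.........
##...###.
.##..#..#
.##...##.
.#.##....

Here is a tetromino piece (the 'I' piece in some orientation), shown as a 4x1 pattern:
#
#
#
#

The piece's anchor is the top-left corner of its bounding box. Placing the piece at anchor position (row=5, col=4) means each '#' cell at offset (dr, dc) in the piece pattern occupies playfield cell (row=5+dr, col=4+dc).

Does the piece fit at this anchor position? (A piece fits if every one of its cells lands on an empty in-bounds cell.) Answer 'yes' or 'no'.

Answer: no

Derivation:
Check each piece cell at anchor (5, 4):
  offset (0,0) -> (5,4): empty -> OK
  offset (1,0) -> (6,4): empty -> OK
  offset (2,0) -> (7,4): empty -> OK
  offset (3,0) -> (8,4): occupied ('#') -> FAIL
All cells valid: no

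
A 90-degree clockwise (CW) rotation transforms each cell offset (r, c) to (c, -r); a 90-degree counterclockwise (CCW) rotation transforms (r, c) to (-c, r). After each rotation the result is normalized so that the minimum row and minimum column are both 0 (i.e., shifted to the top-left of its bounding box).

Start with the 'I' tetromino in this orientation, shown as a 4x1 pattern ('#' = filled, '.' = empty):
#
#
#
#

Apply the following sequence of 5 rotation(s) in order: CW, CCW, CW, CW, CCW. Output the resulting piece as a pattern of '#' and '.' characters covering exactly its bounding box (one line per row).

Start:
#
#
#
#
After rotation 1 (CW):
####
After rotation 2 (CCW):
#
#
#
#
After rotation 3 (CW):
####
After rotation 4 (CW):
#
#
#
#
After rotation 5 (CCW):
####

Answer: ####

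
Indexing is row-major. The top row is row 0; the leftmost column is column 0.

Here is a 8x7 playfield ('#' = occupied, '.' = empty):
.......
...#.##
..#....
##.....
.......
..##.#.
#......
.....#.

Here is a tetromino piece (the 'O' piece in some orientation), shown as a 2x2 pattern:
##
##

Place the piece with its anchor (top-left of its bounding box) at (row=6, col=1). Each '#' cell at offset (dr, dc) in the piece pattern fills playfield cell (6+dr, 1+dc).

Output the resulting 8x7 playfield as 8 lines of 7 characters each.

Answer: .......
...#.##
..#....
##.....
.......
..##.#.
###....
.##..#.

Derivation:
Fill (6+0,1+0) = (6,1)
Fill (6+0,1+1) = (6,2)
Fill (6+1,1+0) = (7,1)
Fill (6+1,1+1) = (7,2)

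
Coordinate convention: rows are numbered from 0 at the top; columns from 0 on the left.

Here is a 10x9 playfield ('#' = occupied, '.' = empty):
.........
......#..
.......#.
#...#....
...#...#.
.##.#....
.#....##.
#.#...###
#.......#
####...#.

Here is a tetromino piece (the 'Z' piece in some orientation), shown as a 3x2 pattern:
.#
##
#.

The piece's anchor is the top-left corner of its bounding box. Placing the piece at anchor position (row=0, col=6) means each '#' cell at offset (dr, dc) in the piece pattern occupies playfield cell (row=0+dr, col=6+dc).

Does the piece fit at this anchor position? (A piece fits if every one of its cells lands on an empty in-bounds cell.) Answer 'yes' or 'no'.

Answer: no

Derivation:
Check each piece cell at anchor (0, 6):
  offset (0,1) -> (0,7): empty -> OK
  offset (1,0) -> (1,6): occupied ('#') -> FAIL
  offset (1,1) -> (1,7): empty -> OK
  offset (2,0) -> (2,6): empty -> OK
All cells valid: no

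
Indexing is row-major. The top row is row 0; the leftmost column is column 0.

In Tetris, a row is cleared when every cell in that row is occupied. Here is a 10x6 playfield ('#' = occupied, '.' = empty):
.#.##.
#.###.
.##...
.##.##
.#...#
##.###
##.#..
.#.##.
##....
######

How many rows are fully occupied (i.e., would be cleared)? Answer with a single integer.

Answer: 1

Derivation:
Check each row:
  row 0: 3 empty cells -> not full
  row 1: 2 empty cells -> not full
  row 2: 4 empty cells -> not full
  row 3: 2 empty cells -> not full
  row 4: 4 empty cells -> not full
  row 5: 1 empty cell -> not full
  row 6: 3 empty cells -> not full
  row 7: 3 empty cells -> not full
  row 8: 4 empty cells -> not full
  row 9: 0 empty cells -> FULL (clear)
Total rows cleared: 1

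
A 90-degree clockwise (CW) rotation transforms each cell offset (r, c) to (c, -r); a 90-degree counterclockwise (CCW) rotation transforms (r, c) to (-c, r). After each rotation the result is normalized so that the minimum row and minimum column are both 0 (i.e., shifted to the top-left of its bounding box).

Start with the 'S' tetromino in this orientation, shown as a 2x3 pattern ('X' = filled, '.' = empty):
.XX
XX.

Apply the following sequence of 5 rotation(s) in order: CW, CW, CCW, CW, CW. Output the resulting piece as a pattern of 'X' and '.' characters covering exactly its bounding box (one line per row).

Answer: X.
XX
.X

Derivation:
Start:
.XX
XX.
After rotation 1 (CW):
X.
XX
.X
After rotation 2 (CW):
.XX
XX.
After rotation 3 (CCW):
X.
XX
.X
After rotation 4 (CW):
.XX
XX.
After rotation 5 (CW):
X.
XX
.X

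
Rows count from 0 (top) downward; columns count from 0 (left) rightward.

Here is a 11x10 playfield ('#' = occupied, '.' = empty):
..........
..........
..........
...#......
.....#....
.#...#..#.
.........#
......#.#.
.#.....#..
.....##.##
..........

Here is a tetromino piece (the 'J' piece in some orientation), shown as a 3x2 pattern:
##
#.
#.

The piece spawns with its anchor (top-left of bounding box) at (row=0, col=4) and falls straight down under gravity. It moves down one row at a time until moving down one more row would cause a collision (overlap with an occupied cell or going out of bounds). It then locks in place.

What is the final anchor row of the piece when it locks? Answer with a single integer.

Spawn at (row=0, col=4). Try each row:
  row 0: fits
  row 1: fits
  row 2: fits
  row 3: fits
  row 4: blocked -> lock at row 3

Answer: 3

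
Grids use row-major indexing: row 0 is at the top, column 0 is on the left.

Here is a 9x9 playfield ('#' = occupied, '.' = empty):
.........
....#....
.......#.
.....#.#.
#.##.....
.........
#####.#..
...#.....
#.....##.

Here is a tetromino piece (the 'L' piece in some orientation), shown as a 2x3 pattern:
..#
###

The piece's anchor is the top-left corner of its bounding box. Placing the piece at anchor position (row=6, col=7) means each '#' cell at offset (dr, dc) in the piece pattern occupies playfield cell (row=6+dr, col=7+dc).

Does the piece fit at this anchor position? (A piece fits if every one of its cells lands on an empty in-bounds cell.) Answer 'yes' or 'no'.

Check each piece cell at anchor (6, 7):
  offset (0,2) -> (6,9): out of bounds -> FAIL
  offset (1,0) -> (7,7): empty -> OK
  offset (1,1) -> (7,8): empty -> OK
  offset (1,2) -> (7,9): out of bounds -> FAIL
All cells valid: no

Answer: no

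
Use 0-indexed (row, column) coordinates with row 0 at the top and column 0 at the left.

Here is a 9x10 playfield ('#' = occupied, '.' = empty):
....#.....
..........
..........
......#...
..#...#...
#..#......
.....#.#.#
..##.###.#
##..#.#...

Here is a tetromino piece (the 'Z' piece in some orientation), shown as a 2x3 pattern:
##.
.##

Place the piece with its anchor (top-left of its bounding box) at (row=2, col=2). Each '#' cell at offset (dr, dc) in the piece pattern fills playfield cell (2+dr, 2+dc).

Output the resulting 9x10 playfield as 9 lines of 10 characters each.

Answer: ....#.....
..........
..##......
...##.#...
..#...#...
#..#......
.....#.#.#
..##.###.#
##..#.#...

Derivation:
Fill (2+0,2+0) = (2,2)
Fill (2+0,2+1) = (2,3)
Fill (2+1,2+1) = (3,3)
Fill (2+1,2+2) = (3,4)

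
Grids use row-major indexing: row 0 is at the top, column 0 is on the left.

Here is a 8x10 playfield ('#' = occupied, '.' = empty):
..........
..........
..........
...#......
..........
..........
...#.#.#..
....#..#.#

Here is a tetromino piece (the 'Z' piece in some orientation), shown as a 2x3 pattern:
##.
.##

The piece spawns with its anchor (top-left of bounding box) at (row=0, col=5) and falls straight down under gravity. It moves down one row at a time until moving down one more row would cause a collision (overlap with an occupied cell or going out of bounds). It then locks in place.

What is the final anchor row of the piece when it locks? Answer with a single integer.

Spawn at (row=0, col=5). Try each row:
  row 0: fits
  row 1: fits
  row 2: fits
  row 3: fits
  row 4: fits
  row 5: blocked -> lock at row 4

Answer: 4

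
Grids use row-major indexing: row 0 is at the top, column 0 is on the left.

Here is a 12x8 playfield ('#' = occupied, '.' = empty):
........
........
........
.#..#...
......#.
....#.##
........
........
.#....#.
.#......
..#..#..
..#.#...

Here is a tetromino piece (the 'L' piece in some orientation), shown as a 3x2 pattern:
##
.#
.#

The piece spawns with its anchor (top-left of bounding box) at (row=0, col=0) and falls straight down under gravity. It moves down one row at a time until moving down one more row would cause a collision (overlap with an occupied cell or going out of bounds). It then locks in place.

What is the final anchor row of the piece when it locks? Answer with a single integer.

Spawn at (row=0, col=0). Try each row:
  row 0: fits
  row 1: blocked -> lock at row 0

Answer: 0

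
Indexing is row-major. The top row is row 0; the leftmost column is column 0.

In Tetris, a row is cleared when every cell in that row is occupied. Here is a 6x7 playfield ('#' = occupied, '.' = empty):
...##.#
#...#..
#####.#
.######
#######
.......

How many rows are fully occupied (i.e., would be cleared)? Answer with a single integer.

Check each row:
  row 0: 4 empty cells -> not full
  row 1: 5 empty cells -> not full
  row 2: 1 empty cell -> not full
  row 3: 1 empty cell -> not full
  row 4: 0 empty cells -> FULL (clear)
  row 5: 7 empty cells -> not full
Total rows cleared: 1

Answer: 1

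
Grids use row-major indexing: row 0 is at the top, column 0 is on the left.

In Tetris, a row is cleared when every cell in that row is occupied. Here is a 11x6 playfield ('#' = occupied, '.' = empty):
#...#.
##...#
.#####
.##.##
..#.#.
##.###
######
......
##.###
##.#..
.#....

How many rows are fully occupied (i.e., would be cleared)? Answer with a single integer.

Answer: 1

Derivation:
Check each row:
  row 0: 4 empty cells -> not full
  row 1: 3 empty cells -> not full
  row 2: 1 empty cell -> not full
  row 3: 2 empty cells -> not full
  row 4: 4 empty cells -> not full
  row 5: 1 empty cell -> not full
  row 6: 0 empty cells -> FULL (clear)
  row 7: 6 empty cells -> not full
  row 8: 1 empty cell -> not full
  row 9: 3 empty cells -> not full
  row 10: 5 empty cells -> not full
Total rows cleared: 1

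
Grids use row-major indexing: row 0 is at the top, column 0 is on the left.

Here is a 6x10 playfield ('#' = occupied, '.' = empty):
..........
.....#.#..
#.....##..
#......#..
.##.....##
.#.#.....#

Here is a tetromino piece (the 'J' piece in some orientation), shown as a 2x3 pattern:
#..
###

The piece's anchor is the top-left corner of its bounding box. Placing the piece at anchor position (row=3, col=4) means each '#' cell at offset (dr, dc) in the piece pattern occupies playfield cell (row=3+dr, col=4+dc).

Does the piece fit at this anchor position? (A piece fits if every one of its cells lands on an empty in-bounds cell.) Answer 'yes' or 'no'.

Check each piece cell at anchor (3, 4):
  offset (0,0) -> (3,4): empty -> OK
  offset (1,0) -> (4,4): empty -> OK
  offset (1,1) -> (4,5): empty -> OK
  offset (1,2) -> (4,6): empty -> OK
All cells valid: yes

Answer: yes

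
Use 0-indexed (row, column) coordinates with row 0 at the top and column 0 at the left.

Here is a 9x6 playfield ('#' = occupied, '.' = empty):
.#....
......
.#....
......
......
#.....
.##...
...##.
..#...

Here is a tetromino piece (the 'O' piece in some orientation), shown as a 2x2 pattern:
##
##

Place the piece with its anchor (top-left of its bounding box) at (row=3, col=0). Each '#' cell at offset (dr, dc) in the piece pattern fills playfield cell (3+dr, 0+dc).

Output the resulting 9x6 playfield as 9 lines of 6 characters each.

Answer: .#....
......
.#....
##....
##....
#.....
.##...
...##.
..#...

Derivation:
Fill (3+0,0+0) = (3,0)
Fill (3+0,0+1) = (3,1)
Fill (3+1,0+0) = (4,0)
Fill (3+1,0+1) = (4,1)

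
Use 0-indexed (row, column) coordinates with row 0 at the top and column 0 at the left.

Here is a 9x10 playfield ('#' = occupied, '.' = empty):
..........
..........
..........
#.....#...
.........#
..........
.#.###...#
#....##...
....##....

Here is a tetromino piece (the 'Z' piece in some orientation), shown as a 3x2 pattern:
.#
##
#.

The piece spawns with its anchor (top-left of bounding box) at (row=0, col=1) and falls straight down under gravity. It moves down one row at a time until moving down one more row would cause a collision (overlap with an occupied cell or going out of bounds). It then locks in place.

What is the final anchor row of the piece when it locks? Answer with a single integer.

Answer: 3

Derivation:
Spawn at (row=0, col=1). Try each row:
  row 0: fits
  row 1: fits
  row 2: fits
  row 3: fits
  row 4: blocked -> lock at row 3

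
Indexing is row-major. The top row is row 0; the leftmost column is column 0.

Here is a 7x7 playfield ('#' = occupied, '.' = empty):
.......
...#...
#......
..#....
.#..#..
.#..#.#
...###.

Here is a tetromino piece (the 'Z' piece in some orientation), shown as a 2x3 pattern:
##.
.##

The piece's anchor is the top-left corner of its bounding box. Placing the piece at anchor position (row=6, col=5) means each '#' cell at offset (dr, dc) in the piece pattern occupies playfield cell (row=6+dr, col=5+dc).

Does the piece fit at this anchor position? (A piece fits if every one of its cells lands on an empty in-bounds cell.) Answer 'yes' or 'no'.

Answer: no

Derivation:
Check each piece cell at anchor (6, 5):
  offset (0,0) -> (6,5): occupied ('#') -> FAIL
  offset (0,1) -> (6,6): empty -> OK
  offset (1,1) -> (7,6): out of bounds -> FAIL
  offset (1,2) -> (7,7): out of bounds -> FAIL
All cells valid: no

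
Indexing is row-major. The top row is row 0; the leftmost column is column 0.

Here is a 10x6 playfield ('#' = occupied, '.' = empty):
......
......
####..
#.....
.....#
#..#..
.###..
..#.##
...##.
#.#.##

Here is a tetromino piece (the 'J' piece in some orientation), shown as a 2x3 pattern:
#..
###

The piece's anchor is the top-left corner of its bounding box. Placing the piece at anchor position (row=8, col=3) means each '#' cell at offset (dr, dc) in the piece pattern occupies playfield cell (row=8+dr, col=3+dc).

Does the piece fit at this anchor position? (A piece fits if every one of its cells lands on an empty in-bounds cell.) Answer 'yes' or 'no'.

Check each piece cell at anchor (8, 3):
  offset (0,0) -> (8,3): occupied ('#') -> FAIL
  offset (1,0) -> (9,3): empty -> OK
  offset (1,1) -> (9,4): occupied ('#') -> FAIL
  offset (1,2) -> (9,5): occupied ('#') -> FAIL
All cells valid: no

Answer: no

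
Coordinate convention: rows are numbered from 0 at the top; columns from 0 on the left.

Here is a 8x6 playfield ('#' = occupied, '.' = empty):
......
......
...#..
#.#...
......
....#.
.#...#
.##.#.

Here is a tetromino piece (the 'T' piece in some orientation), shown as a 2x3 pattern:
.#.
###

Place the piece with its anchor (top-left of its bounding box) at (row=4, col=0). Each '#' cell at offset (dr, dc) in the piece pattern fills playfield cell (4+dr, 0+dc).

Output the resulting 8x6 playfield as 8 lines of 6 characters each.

Answer: ......
......
...#..
#.#...
.#....
###.#.
.#...#
.##.#.

Derivation:
Fill (4+0,0+1) = (4,1)
Fill (4+1,0+0) = (5,0)
Fill (4+1,0+1) = (5,1)
Fill (4+1,0+2) = (5,2)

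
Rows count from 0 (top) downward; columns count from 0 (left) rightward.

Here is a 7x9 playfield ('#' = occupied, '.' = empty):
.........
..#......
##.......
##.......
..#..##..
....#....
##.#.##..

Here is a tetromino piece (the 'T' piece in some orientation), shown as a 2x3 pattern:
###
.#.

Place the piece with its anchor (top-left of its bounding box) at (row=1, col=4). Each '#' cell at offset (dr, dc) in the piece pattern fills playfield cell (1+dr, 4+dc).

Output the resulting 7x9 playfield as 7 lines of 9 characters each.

Fill (1+0,4+0) = (1,4)
Fill (1+0,4+1) = (1,5)
Fill (1+0,4+2) = (1,6)
Fill (1+1,4+1) = (2,5)

Answer: .........
..#.###..
##...#...
##.......
..#..##..
....#....
##.#.##..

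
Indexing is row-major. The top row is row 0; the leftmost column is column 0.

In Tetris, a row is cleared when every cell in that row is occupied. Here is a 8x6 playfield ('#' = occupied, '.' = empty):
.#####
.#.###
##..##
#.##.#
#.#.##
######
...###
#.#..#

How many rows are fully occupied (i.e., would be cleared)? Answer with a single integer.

Answer: 1

Derivation:
Check each row:
  row 0: 1 empty cell -> not full
  row 1: 2 empty cells -> not full
  row 2: 2 empty cells -> not full
  row 3: 2 empty cells -> not full
  row 4: 2 empty cells -> not full
  row 5: 0 empty cells -> FULL (clear)
  row 6: 3 empty cells -> not full
  row 7: 3 empty cells -> not full
Total rows cleared: 1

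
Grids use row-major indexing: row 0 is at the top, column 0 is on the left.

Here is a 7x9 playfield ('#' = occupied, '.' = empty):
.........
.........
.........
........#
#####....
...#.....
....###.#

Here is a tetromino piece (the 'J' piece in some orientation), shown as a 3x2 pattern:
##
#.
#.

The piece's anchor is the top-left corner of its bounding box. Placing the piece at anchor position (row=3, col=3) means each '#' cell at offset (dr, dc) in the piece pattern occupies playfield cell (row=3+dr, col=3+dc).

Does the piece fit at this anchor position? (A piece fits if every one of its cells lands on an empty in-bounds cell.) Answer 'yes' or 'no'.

Answer: no

Derivation:
Check each piece cell at anchor (3, 3):
  offset (0,0) -> (3,3): empty -> OK
  offset (0,1) -> (3,4): empty -> OK
  offset (1,0) -> (4,3): occupied ('#') -> FAIL
  offset (2,0) -> (5,3): occupied ('#') -> FAIL
All cells valid: no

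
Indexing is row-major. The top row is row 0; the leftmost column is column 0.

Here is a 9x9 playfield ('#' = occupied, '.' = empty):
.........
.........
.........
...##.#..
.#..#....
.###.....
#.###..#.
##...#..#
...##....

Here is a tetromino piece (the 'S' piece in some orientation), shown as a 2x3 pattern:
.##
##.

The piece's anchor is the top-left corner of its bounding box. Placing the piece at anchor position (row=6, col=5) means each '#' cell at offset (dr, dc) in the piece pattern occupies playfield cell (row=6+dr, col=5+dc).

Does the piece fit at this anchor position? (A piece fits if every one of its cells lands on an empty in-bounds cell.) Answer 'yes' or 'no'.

Answer: no

Derivation:
Check each piece cell at anchor (6, 5):
  offset (0,1) -> (6,6): empty -> OK
  offset (0,2) -> (6,7): occupied ('#') -> FAIL
  offset (1,0) -> (7,5): occupied ('#') -> FAIL
  offset (1,1) -> (7,6): empty -> OK
All cells valid: no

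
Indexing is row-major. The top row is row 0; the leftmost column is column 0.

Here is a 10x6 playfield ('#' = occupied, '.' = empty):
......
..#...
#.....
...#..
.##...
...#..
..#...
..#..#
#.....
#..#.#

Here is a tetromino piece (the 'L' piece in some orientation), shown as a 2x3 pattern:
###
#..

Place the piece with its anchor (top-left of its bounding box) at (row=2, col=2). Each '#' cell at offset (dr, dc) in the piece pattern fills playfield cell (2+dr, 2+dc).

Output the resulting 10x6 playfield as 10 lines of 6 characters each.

Fill (2+0,2+0) = (2,2)
Fill (2+0,2+1) = (2,3)
Fill (2+0,2+2) = (2,4)
Fill (2+1,2+0) = (3,2)

Answer: ......
..#...
#.###.
..##..
.##...
...#..
..#...
..#..#
#.....
#..#.#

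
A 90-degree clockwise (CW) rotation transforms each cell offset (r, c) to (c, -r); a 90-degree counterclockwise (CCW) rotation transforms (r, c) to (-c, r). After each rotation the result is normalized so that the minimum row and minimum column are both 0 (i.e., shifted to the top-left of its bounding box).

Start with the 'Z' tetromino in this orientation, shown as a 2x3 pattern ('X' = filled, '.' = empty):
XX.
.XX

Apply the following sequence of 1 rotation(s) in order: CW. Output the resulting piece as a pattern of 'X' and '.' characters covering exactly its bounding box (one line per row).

Answer: .X
XX
X.

Derivation:
Start:
XX.
.XX
After rotation 1 (CW):
.X
XX
X.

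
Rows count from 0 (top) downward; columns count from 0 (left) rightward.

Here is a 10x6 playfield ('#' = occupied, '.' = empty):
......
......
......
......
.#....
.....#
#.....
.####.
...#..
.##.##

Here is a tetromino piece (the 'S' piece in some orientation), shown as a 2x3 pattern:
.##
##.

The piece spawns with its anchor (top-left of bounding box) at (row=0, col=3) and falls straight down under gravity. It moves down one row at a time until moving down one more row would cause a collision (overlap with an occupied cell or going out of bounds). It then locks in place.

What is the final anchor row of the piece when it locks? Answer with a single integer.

Spawn at (row=0, col=3). Try each row:
  row 0: fits
  row 1: fits
  row 2: fits
  row 3: fits
  row 4: fits
  row 5: blocked -> lock at row 4

Answer: 4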